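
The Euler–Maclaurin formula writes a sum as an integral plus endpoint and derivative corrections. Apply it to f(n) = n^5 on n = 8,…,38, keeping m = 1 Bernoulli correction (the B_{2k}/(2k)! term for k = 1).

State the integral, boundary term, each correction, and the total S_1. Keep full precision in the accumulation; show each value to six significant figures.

S_1 ≈ 5.42280e+08

Integral: ∫_8^38 x^5 dx = 5.01779e+08.
Boundary: ½(f(8) + f(38)) = ½(32768.0 + 7.92352e+07) = 3.96340e+07.
Integral + boundary = 5.41413e+08.
Order-1 term: 1/12 · (1.04257e+07 − 20480.0) = 867100.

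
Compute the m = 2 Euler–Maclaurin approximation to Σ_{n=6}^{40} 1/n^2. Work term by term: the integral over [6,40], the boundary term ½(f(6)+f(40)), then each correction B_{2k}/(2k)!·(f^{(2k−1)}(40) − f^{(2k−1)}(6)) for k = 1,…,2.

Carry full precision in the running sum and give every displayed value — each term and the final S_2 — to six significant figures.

Integral: ∫_6^40 1/x^2 dx = 0.141667.
Boundary: ½(f(6) + f(40)) = ½(0.0277778 + 0.000625000) = 0.0142014.
So far: 0.155868.
Correction k=1: B_{2}/2! · (f^{(1)}(40) − f^{(1)}(6)) = 1/12 · (-3.12500e-05 − (-0.00925926)) = 0.000769001.
After k=1: 0.156637.
Correction k=2: B_{4}/4! · (f^{(3)}(40) − f^{(3)}(6)) = −1/720 · (-2.34375e-07 − (-0.00308642)) = -4.28637e-06.

S_2 ≈ 0.156633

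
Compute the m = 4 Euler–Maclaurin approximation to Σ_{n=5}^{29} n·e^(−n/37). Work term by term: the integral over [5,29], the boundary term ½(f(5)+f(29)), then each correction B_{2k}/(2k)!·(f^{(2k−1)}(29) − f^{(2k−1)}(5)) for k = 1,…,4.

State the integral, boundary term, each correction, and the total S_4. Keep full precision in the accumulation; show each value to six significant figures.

The integral term ∫_5^29 x·e^(−x/37) dx = 242.371.
½[f(5) + f(29)] = ½[4.36799 + 13.2436] = 8.80578.
So far: 251.177.
k=1: B_{2}/(2)! × [f^{(1)}(29) − f^{(1)}(5)] = 1/12 × (0.0987405 − 0.755544) = -0.0547336.
After k=1: 251.122.
k=2: B_{4}/(4)! × [f^{(3)}(29) − f^{(3)}(5)] = −1/720 × (0.000739291 − 0.00182815) = 1.51231e-06.
After k=2: 251.122.
k=3: B_{6}/(6)! × [f^{(5)}(29) − f^{(5)}(5)] = 1/30240 × (1.02736e-06 − 2.26765e-06) = -4.10148e-11.
After k=3: 251.122.
k=4: B_{8}/(8)! × [f^{(7)}(29) − f^{(7)}(5)] = −1/1209600 × (1.10643e-09 − 2.33740e-09) = 1.01767e-15.

S_4 ≈ 251.122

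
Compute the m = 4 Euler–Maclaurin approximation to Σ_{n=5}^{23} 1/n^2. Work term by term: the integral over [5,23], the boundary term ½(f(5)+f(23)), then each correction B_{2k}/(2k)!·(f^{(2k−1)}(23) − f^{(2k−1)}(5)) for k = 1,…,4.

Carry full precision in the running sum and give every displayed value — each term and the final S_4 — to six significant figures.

Integral: ∫_5^23 1/x^2 dx = 0.156522.
½[f(5) + f(23)] = ½[0.0400000 + 0.00189036] = 0.0209452.
So far: 0.177467.
Order-1 term: 1/12 · (-0.000164379 − (-0.0160000)) = 0.00131964.
Partial sum through k=1: 0.178787.
Order-2 term: −1/720 · (-3.72883e-06 − (-0.00768000)) = -1.06615e-05.
Partial sum through k=2: 0.178776.
Order-3 term: 1/30240 · (-2.11465e-07 − (-0.00921600)) = 3.04755e-07.
Partial sum through k=3: 0.178776.
Order-4 term: −1/1209600 · (-2.23857e-08 − (-0.0206438)) = -1.70666e-08.

S_4 ≈ 0.178776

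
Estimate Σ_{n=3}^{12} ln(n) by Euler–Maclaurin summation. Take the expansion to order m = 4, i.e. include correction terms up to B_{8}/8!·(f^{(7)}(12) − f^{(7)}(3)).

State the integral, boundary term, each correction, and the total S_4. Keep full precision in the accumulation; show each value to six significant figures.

The integral term ∫_3^12 ln(x) dx = 17.5230.
Boundary: ½(f(3) + f(12)) = ½(1.09861 + 2.48491) = 1.79176.
Running total after boundary: 19.3148.
k=1: B_{2}/(2)! × [f^{(1)}(12) − f^{(1)}(3)] = 1/12 × (0.0833333 − 0.333333) = -0.0208333.
Running total after k=1: 19.2940.
k=2: B_{4}/(4)! × [f^{(3)}(12) − f^{(3)}(3)] = −1/720 × (0.00115741 − 0.0740741) = 0.000101273.
Running total after k=2: 19.2941.
k=3: B_{6}/(6)! × [f^{(5)}(12) − f^{(5)}(3)] = 1/30240 × (9.64506e-05 − 0.0987654) = -3.26286e-06.
Running total after k=3: 19.2941.
k=4: B_{8}/(8)! × [f^{(7)}(12) − f^{(7)}(3)] = −1/1209600 × (2.00939e-05 − 0.329218) = 2.72154e-07.

S_4 ≈ 19.2941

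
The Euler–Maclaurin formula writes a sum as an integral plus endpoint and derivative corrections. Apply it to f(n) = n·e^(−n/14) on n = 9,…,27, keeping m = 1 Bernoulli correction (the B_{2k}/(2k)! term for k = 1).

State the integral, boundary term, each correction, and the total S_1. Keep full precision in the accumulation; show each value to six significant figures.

S_1 ≈ 90.1710

∫_9^27 x·e^(−x/14) dx evaluates to 85.8696.
Boundary: ½(f(9) + f(27)) = ½(4.73209 + 3.92460) = 4.32835.
So far: 90.1979.
k=1: B_{2}/(2)! × [f^{(1)}(27) − f^{(1)}(9)] = 1/12 × (-0.134973 − 0.187781) = -0.0268962.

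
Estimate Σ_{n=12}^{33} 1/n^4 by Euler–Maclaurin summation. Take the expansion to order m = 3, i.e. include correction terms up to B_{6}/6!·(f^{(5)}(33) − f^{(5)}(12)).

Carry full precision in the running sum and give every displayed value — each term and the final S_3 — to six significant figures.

Integral: ∫_12^33 1/x^4 dx = 0.000183626.
½[f(12) + f(33)] = ½[4.82253e-05 + 8.43226e-07] = 2.45343e-05.
Integral + boundary = 0.000208160.
Correction k=1: B_{2}/2! · (f^{(1)}(33) − f^{(1)}(12)) = 1/12 · (-1.02209e-07 − (-1.60751e-05)) = 1.33107e-06.
After k=1: 0.000209491.
Correction k=2: B_{4}/4! · (f^{(3)}(33) − f^{(3)}(12)) = −1/720 · (-2.81568e-09 − (-3.34898e-06)) = -4.64745e-09.
After k=2: 0.000209486.
Correction k=3: B_{6}/6! · (f^{(5)}(33) − f^{(5)}(12)) = 1/30240 · (-1.44792e-10 − (-1.30238e-06)) = 4.30634e-11.

S_3 ≈ 0.000209486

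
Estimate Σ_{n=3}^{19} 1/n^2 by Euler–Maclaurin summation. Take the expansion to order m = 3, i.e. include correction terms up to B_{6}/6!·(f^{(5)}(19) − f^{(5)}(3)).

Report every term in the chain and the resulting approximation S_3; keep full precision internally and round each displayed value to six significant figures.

S_3 ≈ 0.343665

Integral: ∫_3^19 1/x^2 dx = 0.280702.
Endpoint term: (f(3) + f(19))/2 = (0.111111 + 0.00277008)/2 = 0.0569406.
Running total after boundary: 0.337642.
k=1: B_{2}/(2)! × [f^{(1)}(19) − f^{(1)}(3)] = 1/12 × (-0.000291588 − (-0.0740741)) = 0.00614854.
Running total after k=1: 0.343791.
k=2: B_{4}/(4)! × [f^{(3)}(19) − f^{(3)}(3)] = −1/720 × (-9.69267e-06 − (-0.0987654)) = -0.000137161.
Running total after k=2: 0.343654.
k=3: B_{6}/(6)! × [f^{(5)}(19) − f^{(5)}(3)] = 1/30240 × (-8.05485e-07 − (-0.329218)) = 1.08868e-05.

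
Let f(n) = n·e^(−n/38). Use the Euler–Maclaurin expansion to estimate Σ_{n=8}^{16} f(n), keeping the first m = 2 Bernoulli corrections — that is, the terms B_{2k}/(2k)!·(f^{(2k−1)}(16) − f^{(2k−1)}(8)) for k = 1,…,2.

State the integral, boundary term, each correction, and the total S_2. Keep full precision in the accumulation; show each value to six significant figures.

The integral term ∫_8^16 x·e^(−x/38) dx = 69.3141.
Endpoint term: (f(8) + f(16))/2 = (6.48126 + 10.5017)/2 = 8.49148.
So far: 77.8056.
Order-1 term: 1/12 · (0.379995 − 0.639598) = -0.0216336.
Partial sum through k=1: 77.7840.
Order-2 term: −1/720 · (0.00117223 − 0.00156504) = 5.45559e-07.

S_2 ≈ 77.7840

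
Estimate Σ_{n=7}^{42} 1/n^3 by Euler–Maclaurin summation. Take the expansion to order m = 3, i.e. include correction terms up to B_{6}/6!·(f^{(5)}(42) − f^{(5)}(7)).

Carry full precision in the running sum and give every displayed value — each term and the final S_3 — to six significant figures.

S_3 ≈ 0.0114885

∫_7^42 1/x^3 dx evaluates to 0.00992063.
½[f(7) + f(42)] = ½[0.00291545 + 1.34975e-05] = 0.00146447.
Running total after boundary: 0.0113851.
k=1: B_{2}/(2)! × [f^{(1)}(42) − f^{(1)}(7)] = 1/12 × (-9.64104e-07 − (-0.00124948)) = 0.000104043.
After k=1: 0.0114892.
k=2: B_{4}/(4)! × [f^{(3)}(42) − f^{(3)}(7)] = −1/720 × (-1.09309e-08 − (-0.000509992)) = -7.08306e-07.
After k=2: 0.0114884.
k=3: B_{6}/(6)! × [f^{(5)}(42) − f^{(5)}(7)] = 1/30240 × (-2.60259e-10 − (-0.000437136)) = 1.44555e-08.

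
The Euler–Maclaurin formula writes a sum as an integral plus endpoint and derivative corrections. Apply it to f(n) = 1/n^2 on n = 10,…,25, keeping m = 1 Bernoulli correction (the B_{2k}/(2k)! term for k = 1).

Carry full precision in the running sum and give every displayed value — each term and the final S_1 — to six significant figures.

S_1 ≈ 0.0659560

∫_10^25 1/x^2 dx evaluates to 0.0600000.
Boundary: ½(f(10) + f(25)) = ½(0.0100000 + 0.00160000) = 0.00580000.
Running total after boundary: 0.0658000.
k=1: B_{2}/(2)! × [f^{(1)}(25) − f^{(1)}(10)] = 1/12 × (-0.000128000 − (-0.00200000)) = 0.000156000.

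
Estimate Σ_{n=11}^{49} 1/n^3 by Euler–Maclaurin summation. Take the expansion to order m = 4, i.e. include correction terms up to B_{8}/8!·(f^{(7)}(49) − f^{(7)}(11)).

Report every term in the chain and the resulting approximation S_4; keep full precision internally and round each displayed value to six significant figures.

∫_11^49 1/x^3 dx evaluates to 0.00392398.
½[f(11) + f(49)] = ½[0.000751315 + 8.49986e-06] = 0.000379907.
Running total after boundary: 0.00430389.
Correction k=1: B_{2}/2! · (f^{(1)}(49) − f^{(1)}(11)) = 1/12 · (-5.20400e-07 − (-0.000204904)) = 1.70320e-05.
After k=1: 0.00432092.
Correction k=2: B_{4}/4! · (f^{(3)}(49) − f^{(3)}(11)) = −1/720 · (-4.33486e-09 − (-3.38684e-05)) = -4.70335e-08.
After k=2: 0.00432088.
Correction k=3: B_{6}/6! · (f^{(5)}(49) − f^{(5)}(11)) = 1/30240 · (-7.58284e-11 − (-1.17560e-05)) = 3.88754e-10.
After k=3: 0.00432088.
Correction k=4: B_{8}/8! · (f^{(7)}(49) − f^{(7)}(11)) = −1/1209600 · (-2.27390e-12 − (-6.99530e-06)) = -5.78315e-12.

S_4 ≈ 0.00432088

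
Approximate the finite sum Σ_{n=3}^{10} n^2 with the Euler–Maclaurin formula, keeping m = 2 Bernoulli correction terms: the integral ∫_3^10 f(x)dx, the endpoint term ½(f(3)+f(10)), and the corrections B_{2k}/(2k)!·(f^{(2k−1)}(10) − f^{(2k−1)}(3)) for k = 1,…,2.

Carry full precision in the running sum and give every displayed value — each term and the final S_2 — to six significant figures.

S_2 ≈ 380.000

∫_3^10 x^2 dx evaluates to 324.333.
Endpoint term: (f(3) + f(10))/2 = (9.00000 + 100.000)/2 = 54.5000.
So far: 378.833.
Order-1 term: 1/12 · (20.0000 − 6.00000) = 1.16667.
Partial sum through k=1: 380.000.
Order-2 term: −1/720 · (0.00000 − 0.00000) = 0.00000.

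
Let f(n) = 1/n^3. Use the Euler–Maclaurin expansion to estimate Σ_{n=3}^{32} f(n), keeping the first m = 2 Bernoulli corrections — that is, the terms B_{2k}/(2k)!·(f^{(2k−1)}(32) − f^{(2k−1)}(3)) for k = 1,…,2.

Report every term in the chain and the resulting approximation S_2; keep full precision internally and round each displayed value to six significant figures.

∫_3^32 1/x^3 dx evaluates to 0.0550673.
Boundary: ½(f(3) + f(32)) = ½(0.0370370 + 3.05176e-05) = 0.0185338.
So far: 0.0736011.
k=1: B_{2}/(2)! × [f^{(1)}(32) − f^{(1)}(3)] = 1/12 × (-2.86102e-06 − (-0.0370370)) = 0.00308618.
After k=1: 0.0766872.
k=2: B_{4}/(4)! × [f^{(3)}(32) − f^{(3)}(3)] = −1/720 × (-5.58794e-08 − (-0.0823045)) = -0.000114312.

S_2 ≈ 0.0765729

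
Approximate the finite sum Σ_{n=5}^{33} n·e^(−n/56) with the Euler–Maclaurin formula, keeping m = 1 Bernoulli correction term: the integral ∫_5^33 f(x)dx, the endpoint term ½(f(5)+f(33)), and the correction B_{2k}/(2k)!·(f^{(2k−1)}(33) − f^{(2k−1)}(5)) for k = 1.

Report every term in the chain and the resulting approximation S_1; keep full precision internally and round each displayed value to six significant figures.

S_1 ≈ 370.867

∫_5^33 x·e^(−x/56) dx evaluates to 359.478.
Endpoint term: (f(5) + f(33))/2 = (4.57292 + 18.3059)/2 = 11.4394.
Integral + boundary = 370.918.
k=1: B_{2}/(2)! × [f^{(1)}(33) − f^{(1)}(5)] = 1/12 × (0.227833 − 0.832925) = -0.0504243.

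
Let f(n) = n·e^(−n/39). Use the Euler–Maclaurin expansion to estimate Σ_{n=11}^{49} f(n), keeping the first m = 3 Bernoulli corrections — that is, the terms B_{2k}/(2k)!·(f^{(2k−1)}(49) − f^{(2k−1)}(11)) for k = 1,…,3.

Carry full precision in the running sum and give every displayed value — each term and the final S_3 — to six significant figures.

S_3 ≈ 504.828

The integral term ∫_11^49 x·e^(−x/39) dx = 493.757.
Boundary: ½(f(11) + f(49)) = ½(8.29659 + 13.9490) = 11.1228.
Integral + boundary = 504.880.
Order-1 term: 1/12 · (-0.0729934 − 0.541502) = -0.0512080.
After k=1: 504.828.
Order-2 term: −1/720 · (0.000326335 − 0.00134778) = 1.41867e-06.
After k=2: 504.828.
Order-3 term: 1/30240 · (4.60657e-07 − 1.53816e-06) = -3.56317e-11.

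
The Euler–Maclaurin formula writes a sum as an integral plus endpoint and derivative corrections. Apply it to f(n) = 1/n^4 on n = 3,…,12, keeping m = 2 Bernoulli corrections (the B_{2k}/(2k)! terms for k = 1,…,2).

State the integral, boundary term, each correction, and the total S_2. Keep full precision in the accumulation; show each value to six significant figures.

S_2 ≈ 0.0196439

The integral term ∫_3^12 1/x^4 dx = 0.0121528.
½[f(3) + f(12)] = ½[0.0123457 + 4.82253e-05] = 0.00619695.
So far: 0.0183497.
Order-1 term: 1/12 · (-1.60751e-05 − (-0.0164609)) = 0.00137040.
After k=1: 0.0197201.
Order-2 term: −1/720 · (-3.34898e-06 − (-0.0548697)) = -7.62032e-05.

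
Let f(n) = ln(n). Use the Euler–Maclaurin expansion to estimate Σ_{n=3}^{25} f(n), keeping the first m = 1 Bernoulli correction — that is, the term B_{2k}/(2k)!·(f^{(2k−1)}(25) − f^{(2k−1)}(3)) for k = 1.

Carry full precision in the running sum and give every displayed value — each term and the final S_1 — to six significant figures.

S_1 ≈ 57.3104

Integral: ∫_3^25 ln(x) dx = 55.1761.
Endpoint term: (f(3) + f(25))/2 = (1.09861 + 3.21888)/2 = 2.15874.
Integral + boundary = 57.3348.
Correction k=1: B_{2}/2! · (f^{(1)}(25) − f^{(1)}(3)) = 1/12 · (0.0400000 − 0.333333) = -0.0244444.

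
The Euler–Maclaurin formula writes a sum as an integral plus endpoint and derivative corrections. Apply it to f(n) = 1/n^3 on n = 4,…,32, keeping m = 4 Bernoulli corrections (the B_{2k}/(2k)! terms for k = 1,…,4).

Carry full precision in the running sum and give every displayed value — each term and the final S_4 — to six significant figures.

∫_4^32 1/x^3 dx evaluates to 0.0307617.
Boundary: ½(f(4) + f(32)) = ½(0.0156250 + 3.05176e-05) = 0.00782776.
Integral + boundary = 0.0385895.
Order-1 term: 1/12 · (-2.86102e-06 − (-0.0117188)) = 0.000976324.
Partial sum through k=1: 0.0395658.
Order-2 term: −1/720 · (-5.58794e-08 − (-0.0146484)) = -2.03450e-05.
Partial sum through k=2: 0.0395455.
Order-3 term: 1/30240 · (-2.29193e-09 − (-0.0384521)) = 1.27157e-06.
Partial sum through k=3: 0.0395467.
Order-4 term: −1/1209600 · (-1.61151e-10 − (-0.173035)) = -1.43051e-07.

S_4 ≈ 0.0395466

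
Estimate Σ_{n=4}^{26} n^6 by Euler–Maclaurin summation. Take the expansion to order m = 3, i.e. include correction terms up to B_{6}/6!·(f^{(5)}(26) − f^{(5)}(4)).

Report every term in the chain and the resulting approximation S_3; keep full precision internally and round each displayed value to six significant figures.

S_3 ≈ 1.30780e+09

The integral term ∫_4^26 x^6 dx = 1.14740e+09.
½[f(4) + f(26)] = ½[4096.00 + 3.08916e+08] = 1.54460e+08.
Integral + boundary = 1.30186e+09.
k=1: B_{2}/(2)! × [f^{(1)}(26) − f^{(1)}(4)] = 1/12 × (7.12883e+07 − 6144.00) = 5.94018e+06.
After k=1: 1.30780e+09.
k=2: B_{4}/(4)! × [f^{(3)}(26) − f^{(3)}(4)] = −1/720 × (2.10912e+06 − 7680.00) = -2918.67.
After k=2: 1.30780e+09.
k=3: B_{6}/(6)! × [f^{(5)}(26) − f^{(5)}(4)] = 1/30240 × (18720.0 − 2880.00) = 0.523810.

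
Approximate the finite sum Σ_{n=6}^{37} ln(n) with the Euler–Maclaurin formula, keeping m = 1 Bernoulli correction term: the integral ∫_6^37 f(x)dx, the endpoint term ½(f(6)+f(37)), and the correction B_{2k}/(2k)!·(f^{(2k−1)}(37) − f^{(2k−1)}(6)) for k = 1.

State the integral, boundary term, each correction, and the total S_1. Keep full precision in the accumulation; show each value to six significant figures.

Integral: ∫_6^37 ln(x) dx = 91.8534.
½[f(6) + f(37)] = ½[1.79176 + 3.61092] = 2.70134.
Integral + boundary = 94.5547.
Order-1 term: 1/12 · (0.0270270 − 0.166667) = -0.0116366.

S_1 ≈ 94.5431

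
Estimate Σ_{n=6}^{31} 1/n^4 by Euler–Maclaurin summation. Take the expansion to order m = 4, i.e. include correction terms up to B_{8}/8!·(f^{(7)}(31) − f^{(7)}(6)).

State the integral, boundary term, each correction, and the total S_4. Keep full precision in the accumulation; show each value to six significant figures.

The integral term ∫_6^31 1/x^4 dx = 0.00153202.
Boundary: ½(f(6) + f(31)) = ½(0.000771605 + 1.08281e-06) = 0.000386344.
Integral + boundary = 0.00191836.
Order-1 term: 1/12 · (-1.39718e-07 − (-0.000514403)) = 4.28553e-05.
Running total after k=1: 0.00196122.
Order-2 term: −1/720 · (-4.36164e-09 − (-0.000428669)) = -5.95368e-07.
Running total after k=2: 0.00196062.
Order-3 term: 1/30240 · (-2.54164e-10 − (-0.000666819)) = 2.20509e-08.
Running total after k=3: 0.00196065.
Order-4 term: −1/1209600 · (-2.38031e-11 − (-0.00166705)) = -1.37818e-09.

S_4 ≈ 0.00196065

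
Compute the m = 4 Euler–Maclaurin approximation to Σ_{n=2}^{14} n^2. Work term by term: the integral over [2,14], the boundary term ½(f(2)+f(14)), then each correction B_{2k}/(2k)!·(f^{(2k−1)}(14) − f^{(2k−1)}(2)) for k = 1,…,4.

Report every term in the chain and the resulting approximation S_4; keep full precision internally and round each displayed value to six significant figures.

Integral: ∫_2^14 x^2 dx = 912.000.
½[f(2) + f(14)] = ½[4.00000 + 196.000] = 100.000.
So far: 1012.00.
k=1: B_{2}/(2)! × [f^{(1)}(14) − f^{(1)}(2)] = 1/12 × (28.0000 − 4.00000) = 2.00000.
After k=1: 1014.00.
k=2: B_{4}/(4)! × [f^{(3)}(14) − f^{(3)}(2)] = −1/720 × (0.00000 − 0.00000) = 0.00000.
After k=2: 1014.00.
k=3: B_{6}/(6)! × [f^{(5)}(14) − f^{(5)}(2)] = 1/30240 × (0.00000 − 0.00000) = 0.00000.
After k=3: 1014.00.
k=4: B_{8}/(8)! × [f^{(7)}(14) − f^{(7)}(2)] = −1/1209600 × (0.00000 − 0.00000) = 0.00000.

S_4 ≈ 1014.00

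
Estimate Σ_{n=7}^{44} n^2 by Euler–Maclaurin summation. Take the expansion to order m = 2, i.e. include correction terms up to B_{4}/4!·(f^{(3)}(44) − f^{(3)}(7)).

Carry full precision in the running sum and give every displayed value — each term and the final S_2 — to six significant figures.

S_2 ≈ 29279.0

∫_7^44 x^2 dx evaluates to 28280.3.
Boundary: ½(f(7) + f(44)) = ½(49.0000 + 1936.00) = 992.500.
Running total after boundary: 29272.8.
k=1: B_{2}/(2)! × [f^{(1)}(44) − f^{(1)}(7)] = 1/12 × (88.0000 − 14.0000) = 6.16667.
Partial sum through k=1: 29279.0.
k=2: B_{4}/(4)! × [f^{(3)}(44) − f^{(3)}(7)] = −1/720 × (0.00000 − 0.00000) = 0.00000.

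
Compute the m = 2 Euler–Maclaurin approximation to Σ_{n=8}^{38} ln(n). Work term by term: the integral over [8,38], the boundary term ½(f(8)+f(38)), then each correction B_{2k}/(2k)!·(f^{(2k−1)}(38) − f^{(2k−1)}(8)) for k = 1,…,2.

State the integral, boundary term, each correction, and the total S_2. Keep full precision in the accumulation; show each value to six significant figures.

S_2 ≈ 94.4430

The integral term ∫_8^38 ln(x) dx = 91.5927.
½[f(8) + f(38)] = ½[2.07944 + 3.63759] = 2.85851.
Running total after boundary: 94.4513.
Correction k=1: B_{2}/2! · (f^{(1)}(38) − f^{(1)}(8)) = 1/12 · (0.0263158 − 0.125000) = -0.00822368.
Partial sum through k=1: 94.4430.
Correction k=2: B_{4}/4! · (f^{(3)}(38) − f^{(3)}(8)) = −1/720 · (3.64485e-05 − 0.00390625) = 5.37472e-06.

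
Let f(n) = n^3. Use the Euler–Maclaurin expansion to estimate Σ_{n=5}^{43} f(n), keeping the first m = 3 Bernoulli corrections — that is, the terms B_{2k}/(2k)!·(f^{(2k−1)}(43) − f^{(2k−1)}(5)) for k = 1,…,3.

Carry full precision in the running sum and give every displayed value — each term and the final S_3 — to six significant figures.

Integral: ∫_5^43 x^3 dx = 854544.
Boundary: ½(f(5) + f(43)) = ½(125.000 + 79507.0) = 39816.0.
Running total after boundary: 894360.
Order-1 term: 1/12 · (5547.00 − 75.0000) = 456.000.
After k=1: 894816.
Order-2 term: −1/720 · (6.00000 − 6.00000) = 0.00000.
After k=2: 894816.
Order-3 term: 1/30240 · (0.00000 − 0.00000) = 0.00000.

S_3 ≈ 894816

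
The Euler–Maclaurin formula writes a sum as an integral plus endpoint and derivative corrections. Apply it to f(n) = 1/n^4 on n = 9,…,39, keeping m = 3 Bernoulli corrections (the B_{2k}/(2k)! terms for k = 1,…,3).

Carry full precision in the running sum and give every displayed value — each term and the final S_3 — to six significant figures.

Integral: ∫_9^39 1/x^4 dx = 0.000451628.
Endpoint term: (f(9) + f(39))/2 = (0.000152416 + 4.32257e-07)/2 = 7.64240e-05.
Integral + boundary = 0.000528052.
Correction k=1: B_{2}/2! · (f^{(1)}(39) − f^{(1)}(9)) = 1/12 · (-4.43340e-08 − (-6.77404e-05)) = 5.64133e-06.
After k=1: 0.000533693.
Correction k=2: B_{4}/4! · (f^{(3)}(39) − f^{(3)}(9)) = −1/720 · (-8.74438e-10 − (-2.50890e-05)) = -3.48446e-08.
After k=2: 0.000533659.
Correction k=3: B_{6}/6! · (f^{(5)}(39) − f^{(5)}(9)) = 1/30240 · (-3.21950e-11 − (-1.73455e-05)) = 5.73593e-10.

S_3 ≈ 0.000533659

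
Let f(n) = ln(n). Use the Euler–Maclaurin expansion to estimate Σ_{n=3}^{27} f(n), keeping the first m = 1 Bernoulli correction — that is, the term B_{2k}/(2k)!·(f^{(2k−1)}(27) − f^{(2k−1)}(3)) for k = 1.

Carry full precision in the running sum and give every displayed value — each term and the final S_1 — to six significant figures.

S_1 ≈ 63.8643

Integral: ∫_3^27 ln(x) dx = 61.6918.
½[f(3) + f(27)] = ½[1.09861 + 3.29584] = 2.19722.
So far: 63.8890.
Correction k=1: B_{2}/2! · (f^{(1)}(27) − f^{(1)}(3)) = 1/12 · (0.0370370 − 0.333333) = -0.0246914.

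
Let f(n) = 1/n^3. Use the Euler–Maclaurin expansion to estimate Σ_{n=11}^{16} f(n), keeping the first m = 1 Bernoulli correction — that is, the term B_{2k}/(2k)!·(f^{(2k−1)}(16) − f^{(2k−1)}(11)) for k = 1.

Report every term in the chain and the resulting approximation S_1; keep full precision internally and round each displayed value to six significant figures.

The integral term ∫_11^16 1/x^3 dx = 0.00217911.
Endpoint term: (f(11) + f(16))/2 = (0.000751315 + 0.000244141)/2 = 0.000497728.
Integral + boundary = 0.00267683.
Order-1 term: 1/12 · (-4.57764e-05 − (-0.000204904)) = 1.32606e-05.

S_1 ≈ 0.00269009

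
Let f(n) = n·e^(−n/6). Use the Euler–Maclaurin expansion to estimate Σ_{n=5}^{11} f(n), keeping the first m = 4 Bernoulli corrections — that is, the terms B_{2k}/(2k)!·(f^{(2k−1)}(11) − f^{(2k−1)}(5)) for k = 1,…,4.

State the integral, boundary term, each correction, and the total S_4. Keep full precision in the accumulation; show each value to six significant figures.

∫_5^11 x·e^(−x/6) dx evaluates to 12.3757.
Boundary: ½(f(5) + f(11)) = ½(2.17299 + 1.75868) = 1.96583.
So far: 14.3416.
Correction k=1: B_{2}/2! · (f^{(1)}(11) − f^{(1)}(5)) = 1/12 · (-0.133233 − 0.0724330) = -0.0171388.
Running total after k=1: 14.3244.
Correction k=2: B_{4}/4! · (f^{(3)}(11) − f^{(3)}(5)) = −1/720 · (0.00518129 − 0.0261564) = 2.91321e-05.
Running total after k=2: 14.3245.
Correction k=3: B_{6}/6! · (f^{(5)}(11) − f^{(5)}(5)) = 1/30240 · (0.000390653 − 0.00139724) = -3.32867e-08.
Running total after k=3: 14.3245.
Correction k=4: B_{8}/8! · (f^{(7)}(11) − f^{(7)}(5)) = −1/1209600 · (1.77050e-05 − 5.74422e-05) = 3.28515e-11.

S_4 ≈ 14.3245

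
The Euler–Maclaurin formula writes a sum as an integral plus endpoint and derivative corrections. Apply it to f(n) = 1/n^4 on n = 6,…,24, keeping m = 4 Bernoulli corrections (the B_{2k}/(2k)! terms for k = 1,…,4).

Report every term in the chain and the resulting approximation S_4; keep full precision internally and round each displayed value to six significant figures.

S_4 ≈ 0.00194866

Integral: ∫_6^24 1/x^4 dx = 0.00151910.
Endpoint term: (f(6) + f(24))/2 = (0.000771605 + 3.01408e-06)/2 = 0.000387310.
Integral + boundary = 0.00190641.
k=1: B_{2}/(2)! × [f^{(1)}(24) − f^{(1)}(6)] = 1/12 × (-5.02347e-07 − (-0.000514403)) = 4.28251e-05.
Running total after k=1: 0.00194923.
k=2: B_{4}/(4)! × [f^{(3)}(24) − f^{(3)}(6)] = −1/720 × (-2.61639e-08 − (-0.000428669)) = -5.95338e-07.
Running total after k=2: 0.00194864.
k=3: B_{6}/(6)! × [f^{(5)}(24) − f^{(5)}(6)] = 1/30240 × (-2.54371e-09 − (-0.000666819)) = 2.20508e-08.
Running total after k=3: 0.00194866.
k=4: B_{8}/(8)! × [f^{(7)}(24) − f^{(7)}(6)] = −1/1209600 × (-3.97455e-10 − (-0.00166705)) = -1.37818e-09.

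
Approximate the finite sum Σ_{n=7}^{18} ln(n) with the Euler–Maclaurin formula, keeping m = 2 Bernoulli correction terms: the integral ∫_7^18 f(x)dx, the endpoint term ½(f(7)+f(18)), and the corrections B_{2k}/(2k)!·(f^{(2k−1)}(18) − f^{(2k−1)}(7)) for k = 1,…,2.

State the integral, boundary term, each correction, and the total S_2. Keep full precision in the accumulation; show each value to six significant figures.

∫_7^18 ln(x) dx evaluates to 27.4053.
Boundary: ½(f(7) + f(18)) = ½(1.94591 + 2.89037) = 2.41814.
Integral + boundary = 29.8235.
Correction k=1: B_{2}/2! · (f^{(1)}(18) − f^{(1)}(7)) = 1/12 · (0.0555556 − 0.142857) = -0.00727513.
After k=1: 29.8162.
Correction k=2: B_{4}/4! · (f^{(3)}(18) − f^{(3)}(7)) = −1/720 · (0.000342936 − 0.00583090) = 7.62218e-06.

S_2 ≈ 29.8162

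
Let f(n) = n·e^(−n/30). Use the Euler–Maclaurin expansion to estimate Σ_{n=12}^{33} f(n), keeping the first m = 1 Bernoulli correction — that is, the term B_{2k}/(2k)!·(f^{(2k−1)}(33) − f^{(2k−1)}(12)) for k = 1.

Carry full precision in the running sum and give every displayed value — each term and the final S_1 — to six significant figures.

S_1 ≈ 224.955

∫_12^33 x·e^(−x/30) dx evaluates to 215.477.
Boundary: ½(f(12) + f(33)) = ½(8.04384 + 10.9847) = 9.51429.
Running total after boundary: 224.991.
Order-1 term: 1/12 · (-0.0332871 − 0.402192) = -0.0362899.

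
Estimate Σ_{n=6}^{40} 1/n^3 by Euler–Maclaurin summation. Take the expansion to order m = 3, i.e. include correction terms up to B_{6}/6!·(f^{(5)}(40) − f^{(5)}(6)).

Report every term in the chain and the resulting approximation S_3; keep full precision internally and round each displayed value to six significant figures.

The integral term ∫_6^40 1/x^3 dx = 0.0135764.
Boundary: ½(f(6) + f(40)) = ½(0.00462963 + 1.56250e-05) = 0.00232263.
Running total after boundary: 0.0158990.
k=1: B_{2}/(2)! × [f^{(1)}(40) − f^{(1)}(6)] = 1/12 × (-1.17187e-06 − (-0.00231481)) = 0.000192804.
Partial sum through k=1: 0.0160918.
k=2: B_{4}/(4)! × [f^{(3)}(40) − f^{(3)}(6)] = −1/720 × (-1.46484e-08 − (-0.00128601)) = -1.78610e-06.
Partial sum through k=2: 0.0160900.
k=3: B_{6}/(6)! × [f^{(5)}(40) − f^{(5)}(6)] = 1/30240 × (-3.84521e-10 − (-0.00150034)) = 4.96145e-08.

S_3 ≈ 0.0160901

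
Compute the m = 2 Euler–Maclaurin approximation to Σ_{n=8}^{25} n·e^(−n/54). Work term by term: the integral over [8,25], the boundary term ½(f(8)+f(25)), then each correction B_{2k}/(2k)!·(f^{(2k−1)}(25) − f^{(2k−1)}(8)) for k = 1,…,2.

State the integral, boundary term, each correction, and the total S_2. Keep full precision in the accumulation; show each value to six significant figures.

The integral term ∫_8^25 x·e^(−x/54) dx = 201.903.
Endpoint term: (f(8) + f(25))/2 = (6.89843 + 15.7354)/2 = 11.3169.
Running total after boundary: 213.220.
Correction k=1: B_{2}/2! · (f^{(1)}(25) − f^{(1)}(8)) = 1/12 · (0.338020 − 0.734555) = -0.0330446.
Partial sum through k=1: 213.187.
Correction k=2: B_{4}/4! · (f^{(3)}(25) − f^{(3)}(8)) = −1/720 · (0.000547617 − 0.000843334) = 4.10718e-07.

S_2 ≈ 213.187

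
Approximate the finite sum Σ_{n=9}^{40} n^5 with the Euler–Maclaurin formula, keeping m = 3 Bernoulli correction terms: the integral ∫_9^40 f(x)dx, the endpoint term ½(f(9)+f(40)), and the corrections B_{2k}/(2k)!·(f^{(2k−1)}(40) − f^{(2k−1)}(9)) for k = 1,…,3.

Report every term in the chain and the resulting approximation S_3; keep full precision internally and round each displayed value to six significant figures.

Integral: ∫_9^40 x^5 dx = 6.82578e+08.
Endpoint term: (f(9) + f(40))/2 = (59049.0 + 1.02400e+08)/2 = 5.12295e+07.
Integral + boundary = 7.33808e+08.
Order-1 term: 1/12 · (1.28000e+07 − 32805.0) = 1.06393e+06.
Running total after k=1: 7.34872e+08.
Order-2 term: −1/720 · (96000.0 − 4860.00) = -126.583.
Running total after k=2: 7.34871e+08.
Order-3 term: 1/30240 · (120.000 − 120.000) = 0.00000.

S_3 ≈ 7.34871e+08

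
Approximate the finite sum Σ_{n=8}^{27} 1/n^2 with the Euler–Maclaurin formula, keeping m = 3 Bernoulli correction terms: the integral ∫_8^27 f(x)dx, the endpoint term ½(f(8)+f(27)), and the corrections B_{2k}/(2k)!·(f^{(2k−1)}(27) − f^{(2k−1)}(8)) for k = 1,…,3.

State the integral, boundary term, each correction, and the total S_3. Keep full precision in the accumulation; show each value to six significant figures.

∫_8^27 1/x^2 dx evaluates to 0.0879630.
Endpoint term: (f(8) + f(27))/2 = (0.0156250 + 0.00137174)/2 = 0.00849837.
Integral + boundary = 0.0964613.
Correction k=1: B_{2}/2! · (f^{(1)}(27) − f^{(1)}(8)) = 1/12 · (-0.000101611 − (-0.00390625)) = 0.000317053.
Partial sum through k=1: 0.0967784.
Correction k=2: B_{4}/4! · (f^{(3)}(27) − f^{(3)}(8)) = −1/720 · (-1.67260e-06 − (-0.000732422)) = -1.01493e-06.
Partial sum through k=2: 0.0967774.
Correction k=3: B_{6}/6! · (f^{(5)}(27) − f^{(5)}(8)) = 1/30240 · (-6.88313e-08 − (-0.000343323)) = 1.13510e-08.

S_3 ≈ 0.0967774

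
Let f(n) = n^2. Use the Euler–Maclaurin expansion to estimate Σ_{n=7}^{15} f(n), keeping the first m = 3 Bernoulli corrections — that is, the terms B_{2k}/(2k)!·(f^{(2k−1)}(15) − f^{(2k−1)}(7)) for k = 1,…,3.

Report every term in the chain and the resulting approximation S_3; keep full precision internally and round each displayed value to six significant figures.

Integral: ∫_7^15 x^2 dx = 1010.67.
½[f(7) + f(15)] = ½[49.0000 + 225.000] = 137.000.
So far: 1147.67.
Order-1 term: 1/12 · (30.0000 − 14.0000) = 1.33333.
Running total after k=1: 1149.00.
Order-2 term: −1/720 · (0.00000 − 0.00000) = 0.00000.
Running total after k=2: 1149.00.
Order-3 term: 1/30240 · (0.00000 − 0.00000) = 0.00000.

S_3 ≈ 1149.00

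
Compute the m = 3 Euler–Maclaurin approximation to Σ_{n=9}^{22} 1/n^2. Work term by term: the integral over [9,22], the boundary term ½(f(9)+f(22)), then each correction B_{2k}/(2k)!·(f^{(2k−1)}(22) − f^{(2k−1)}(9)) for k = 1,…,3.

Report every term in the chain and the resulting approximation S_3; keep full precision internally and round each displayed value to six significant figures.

∫_9^22 1/x^2 dx evaluates to 0.0656566.
Endpoint term: (f(9) + f(22))/2 = (0.0123457 + 0.00206612)/2 = 0.00720590.
Integral + boundary = 0.0728625.
Correction k=1: B_{2}/2! · (f^{(1)}(22) − f^{(1)}(9)) = 1/12 · (-0.000187829 − (-0.00274348)) = 0.000212971.
After k=1: 0.0730754.
Correction k=2: B_{4}/4! · (f^{(3)}(22) − f^{(3)}(9)) = −1/720 · (-4.65691e-06 − (-0.000406442)) = -5.58035e-07.
After k=2: 0.0730749.
Correction k=3: B_{6}/6! · (f^{(5)}(22) − f^{(5)}(9)) = 1/30240 · (-2.88651e-07 − (-0.000150534)) = 4.96843e-09.

S_3 ≈ 0.0730749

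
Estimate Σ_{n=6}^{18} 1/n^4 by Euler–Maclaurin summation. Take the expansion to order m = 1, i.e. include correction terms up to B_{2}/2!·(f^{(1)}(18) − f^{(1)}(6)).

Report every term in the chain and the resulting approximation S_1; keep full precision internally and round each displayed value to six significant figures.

The integral term ∫_6^18 1/x^4 dx = 0.00148605.
Endpoint term: (f(6) + f(18))/2 = (0.000771605 + 9.52599e-06)/2 = 0.000390565.
So far: 0.00187662.
k=1: B_{2}/(2)! × [f^{(1)}(18) − f^{(1)}(6)] = 1/12 × (-2.11689e-06 − (-0.000514403)) = 4.26905e-05.

S_1 ≈ 0.00191931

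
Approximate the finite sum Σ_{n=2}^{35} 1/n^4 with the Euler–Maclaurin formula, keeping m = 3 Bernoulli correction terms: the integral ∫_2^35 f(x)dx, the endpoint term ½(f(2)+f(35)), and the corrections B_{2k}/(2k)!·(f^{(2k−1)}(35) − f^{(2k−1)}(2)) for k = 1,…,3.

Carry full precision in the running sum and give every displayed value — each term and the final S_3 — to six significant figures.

The integral term ∫_2^35 1/x^4 dx = 0.0416589.
½[f(2) + f(35)] = ½[0.0625000 + 6.66389e-07] = 0.0312503.
Integral + boundary = 0.0729092.
k=1: B_{2}/(2)! × [f^{(1)}(35) − f^{(1)}(2)] = 1/12 × (-7.61587e-08 − (-0.125000)) = 0.0104167.
Running total after k=1: 0.0833259.
k=2: B_{4}/(4)! × [f^{(3)}(35) − f^{(3)}(2)] = −1/720 × (-1.86511e-09 − (-0.937500)) = -0.00130208.
Running total after k=2: 0.0820238.
k=3: B_{6}/(6)! × [f^{(5)}(35) − f^{(5)}(2)] = 1/30240 × (-8.52623e-11 − (-13.1250)) = 0.000434028.

S_3 ≈ 0.0824578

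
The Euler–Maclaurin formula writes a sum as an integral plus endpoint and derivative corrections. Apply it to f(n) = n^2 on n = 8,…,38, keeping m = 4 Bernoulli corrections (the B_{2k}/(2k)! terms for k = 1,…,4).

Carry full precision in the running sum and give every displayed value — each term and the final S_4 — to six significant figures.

Integral: ∫_8^38 x^2 dx = 18120.0.
½[f(8) + f(38)] = ½[64.0000 + 1444.00] = 754.000.
Integral + boundary = 18874.0.
k=1: B_{2}/(2)! × [f^{(1)}(38) − f^{(1)}(8)] = 1/12 × (76.0000 − 16.0000) = 5.00000.
Running total after k=1: 18879.0.
k=2: B_{4}/(4)! × [f^{(3)}(38) − f^{(3)}(8)] = −1/720 × (0.00000 − 0.00000) = 0.00000.
Running total after k=2: 18879.0.
k=3: B_{6}/(6)! × [f^{(5)}(38) − f^{(5)}(8)] = 1/30240 × (0.00000 − 0.00000) = 0.00000.
Running total after k=3: 18879.0.
k=4: B_{8}/(8)! × [f^{(7)}(38) − f^{(7)}(8)] = −1/1209600 × (0.00000 − 0.00000) = 0.00000.

S_4 ≈ 18879.0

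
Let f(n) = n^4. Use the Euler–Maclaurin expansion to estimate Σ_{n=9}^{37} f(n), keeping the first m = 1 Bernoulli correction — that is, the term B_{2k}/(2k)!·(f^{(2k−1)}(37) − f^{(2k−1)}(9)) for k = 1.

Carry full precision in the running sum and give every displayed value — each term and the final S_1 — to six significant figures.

S_1 ≈ 1.48140e+07

Integral: ∫_9^37 x^4 dx = 1.38570e+07.
Boundary: ½(f(9) + f(37)) = ½(6561.00 + 1.87416e+06) = 940361.
So far: 1.47973e+07.
Order-1 term: 1/12 · (202612 − 2916.00) = 16641.3.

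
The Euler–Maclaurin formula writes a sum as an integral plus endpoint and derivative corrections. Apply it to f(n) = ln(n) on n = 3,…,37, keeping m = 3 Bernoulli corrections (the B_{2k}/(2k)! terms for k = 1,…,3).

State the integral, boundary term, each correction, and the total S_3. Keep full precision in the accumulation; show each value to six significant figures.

S_3 ≈ 98.6375

∫_3^37 ln(x) dx evaluates to 96.3081.
Endpoint term: (f(3) + f(37))/2 = (1.09861 + 3.61092)/2 = 2.35477.
So far: 98.6629.
Order-1 term: 1/12 · (0.0270270 − 0.333333) = -0.0255255.
Partial sum through k=1: 98.6374.
Order-2 term: −1/720 · (3.94843e-05 − 0.0740741) = 0.000102826.
Partial sum through k=2: 98.6375.
Order-3 term: 1/30240 · (3.46101e-07 − 0.0987654) = -3.26604e-06.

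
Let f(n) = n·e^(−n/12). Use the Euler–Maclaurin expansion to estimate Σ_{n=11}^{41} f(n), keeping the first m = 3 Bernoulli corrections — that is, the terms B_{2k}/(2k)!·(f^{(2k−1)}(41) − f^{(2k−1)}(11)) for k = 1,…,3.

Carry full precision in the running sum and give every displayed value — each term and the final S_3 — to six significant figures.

S_3 ≈ 92.3466

The integral term ∫_11^41 x·e^(−x/12) dx = 89.4839.
Endpoint term: (f(11) + f(41))/2 = (4.39835 + 1.34569)/2 = 2.87202.
So far: 92.3559.
k=1: B_{2}/(2)! × [f^{(1)}(41) − f^{(1)}(11)] = 1/12 × (-0.0793190 − 0.0333208) = -0.00938665.
Partial sum through k=1: 92.3466.
k=2: B_{4}/(4)! × [f^{(3)}(41) − f^{(3)}(11)] = −1/720 × (-9.49701e-05 − 0.00578486) = 8.16643e-06.
Partial sum through k=2: 92.3466.
k=3: B_{6}/(6)! × [f^{(5)}(41) − f^{(5)}(11)] = 1/30240 × (2.50615e-06 − 7.87384e-05) = -2.52091e-09.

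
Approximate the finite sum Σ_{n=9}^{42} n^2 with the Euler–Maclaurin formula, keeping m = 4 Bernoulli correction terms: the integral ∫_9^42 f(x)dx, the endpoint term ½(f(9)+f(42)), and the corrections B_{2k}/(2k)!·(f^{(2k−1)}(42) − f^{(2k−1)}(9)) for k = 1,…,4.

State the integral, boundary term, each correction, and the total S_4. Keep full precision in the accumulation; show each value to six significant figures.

S_4 ≈ 25381.0

∫_9^42 x^2 dx evaluates to 24453.0.
Endpoint term: (f(9) + f(42))/2 = (81.0000 + 1764.00)/2 = 922.500.
So far: 25375.5.
Order-1 term: 1/12 · (84.0000 − 18.0000) = 5.50000.
Running total after k=1: 25381.0.
Order-2 term: −1/720 · (0.00000 − 0.00000) = 0.00000.
Running total after k=2: 25381.0.
Order-3 term: 1/30240 · (0.00000 − 0.00000) = 0.00000.
Running total after k=3: 25381.0.
Order-4 term: −1/1209600 · (0.00000 − 0.00000) = 0.00000.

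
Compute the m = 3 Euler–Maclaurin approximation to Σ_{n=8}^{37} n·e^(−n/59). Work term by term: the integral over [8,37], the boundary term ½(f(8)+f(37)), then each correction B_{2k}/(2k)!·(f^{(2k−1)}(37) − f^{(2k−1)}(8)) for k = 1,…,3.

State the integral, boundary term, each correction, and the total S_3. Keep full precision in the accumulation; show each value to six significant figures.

Integral: ∫_8^37 x·e^(−x/59) dx = 426.446.
½[f(8) + f(37)] = ½[6.98558 + 19.7628] = 13.3742.
Running total after boundary: 439.821.
Order-1 term: 1/12 · (0.199167 − 0.754798) = -0.0463026.
Partial sum through k=1: 439.774.
Order-2 term: −1/720 · (0.000364098 − 0.000718527) = 4.92263e-07.
Partial sum through k=2: 439.774.
Order-3 term: 1/30240 · (1.92755e-07 − 3.50537e-07) = -5.21768e-12.

S_3 ≈ 439.774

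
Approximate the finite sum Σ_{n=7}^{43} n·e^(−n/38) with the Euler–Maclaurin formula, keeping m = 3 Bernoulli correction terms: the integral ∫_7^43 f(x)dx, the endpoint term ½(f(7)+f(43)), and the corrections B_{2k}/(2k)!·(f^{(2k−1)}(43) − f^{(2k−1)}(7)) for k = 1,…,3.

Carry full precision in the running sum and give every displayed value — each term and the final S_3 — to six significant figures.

S_3 ≈ 439.368

The integral term ∫_7^43 x·e^(−x/38) dx = 429.583.
Boundary: ½(f(7) + f(43)) = ½(5.82232 + 13.8685) = 9.84542.
So far: 439.429.
k=1: B_{2}/(2)! × [f^{(1)}(43) − f^{(1)}(7)] = 1/12 × (-0.0424373 − 0.678542) = -0.0600816.
After k=1: 439.368.
k=2: B_{4}/(4)! × [f^{(3)}(43) − f^{(3)}(7)] = −1/720 × (0.000417320 − 0.00162193) = 1.67307e-06.
After k=2: 439.368.
k=3: B_{6}/(6)! × [f^{(5)}(43) − f^{(5)}(7)] = 1/30240 × (5.98358e-07 − 1.92102e-06) = -4.37388e-11.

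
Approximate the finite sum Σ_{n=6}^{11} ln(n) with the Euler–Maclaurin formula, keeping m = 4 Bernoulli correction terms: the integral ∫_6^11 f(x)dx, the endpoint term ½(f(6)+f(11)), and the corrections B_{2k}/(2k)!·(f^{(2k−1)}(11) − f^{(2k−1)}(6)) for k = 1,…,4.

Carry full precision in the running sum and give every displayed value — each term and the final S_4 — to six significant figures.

Integral: ∫_6^11 ln(x) dx = 10.6263.
Boundary: ½(f(6) + f(11)) = ½(1.79176 + 2.39790) = 2.09483.
So far: 12.7211.
Order-1 term: 1/12 · (0.0909091 − 0.166667) = -0.00631313.
Running total after k=1: 12.7148.
Order-2 term: −1/720 · (0.00150263 − 0.00925926) = 1.07731e-05.
Running total after k=2: 12.7148.
Order-3 term: 1/30240 · (0.000149021 − 0.00308642) = -9.71362e-08.
Running total after k=3: 12.7148.
Order-4 term: −1/1209600 · (3.69474e-05 − 0.00257202) = 2.09579e-09.

S_4 ≈ 12.7148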